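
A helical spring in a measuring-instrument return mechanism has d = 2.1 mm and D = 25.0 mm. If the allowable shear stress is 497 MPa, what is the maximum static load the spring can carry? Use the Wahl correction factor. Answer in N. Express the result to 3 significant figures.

C = D/d = 25.0/2.1 = 11.9048
K_W = (4C−1)/(4C−4) + 0.615/C = 46.619/43.619 + 0.0517 = 1.1204
τ_max = K·8FD/(πd³) → F_max = τ_allow·πd³/(8DK)
F_max = 497·π·2.1³/(8·25.0·1.1204) = 14460/224.09 = 64.528 N

64.5 N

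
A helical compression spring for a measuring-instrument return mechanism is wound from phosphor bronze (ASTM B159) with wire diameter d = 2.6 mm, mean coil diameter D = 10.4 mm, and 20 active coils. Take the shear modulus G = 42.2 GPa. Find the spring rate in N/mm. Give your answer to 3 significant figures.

k = Gd⁴/(8D³N_a) = (42.2×10³ × 2.6⁴) / (8 × 10.4³ × 20)
  = 1.92844e+06 / 179978 = 10.715 N/mm

10.7 N/mm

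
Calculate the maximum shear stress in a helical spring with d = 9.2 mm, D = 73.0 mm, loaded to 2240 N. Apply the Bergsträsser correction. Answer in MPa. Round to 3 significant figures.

628 MPa

Spring index C = D/d = 73.0/9.2 = 7.9348
K_B = (4C+2)/(4C−3) = 33.739/28.739 = 1.1740
τ₀ = 8FD/(πd³) = 8·2240·73.0/(π·9.2³) = 1.30816e+06/2446.3 = 534.75 MPa
τ_max = K·τ₀ = 1.1740 × 534.75 = 627.78 MPa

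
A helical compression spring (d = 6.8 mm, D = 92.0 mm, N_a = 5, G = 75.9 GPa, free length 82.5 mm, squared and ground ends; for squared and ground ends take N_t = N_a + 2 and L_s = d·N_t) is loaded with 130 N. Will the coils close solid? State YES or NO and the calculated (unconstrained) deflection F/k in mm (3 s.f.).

NO, δ = 25.0 mm

k = Gd⁴/(8D³N_a) = (75.9×10³)(6.8⁴)/(8·92.0³·5) = 5.2102 N/mm
N_t = 7; L_s = 6.8·7 = 47.6 mm; δ_solid = L₀ − L_s = 82.5 − 47.6 = 34.9 mm
δ = F/k = 130/5.2102 = 24.951 mm
δ < δ_solid → spring does not go solid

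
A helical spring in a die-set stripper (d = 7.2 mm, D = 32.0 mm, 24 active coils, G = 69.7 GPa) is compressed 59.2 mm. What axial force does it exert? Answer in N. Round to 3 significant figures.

1760 N

k = Gd⁴/(8D³N_a) = (69.7×10³)(7.2⁴)/(8·32.0³·24) = 29.772 N/mm
F = k·δ = 29.772 × 59.2 = 1762.5 N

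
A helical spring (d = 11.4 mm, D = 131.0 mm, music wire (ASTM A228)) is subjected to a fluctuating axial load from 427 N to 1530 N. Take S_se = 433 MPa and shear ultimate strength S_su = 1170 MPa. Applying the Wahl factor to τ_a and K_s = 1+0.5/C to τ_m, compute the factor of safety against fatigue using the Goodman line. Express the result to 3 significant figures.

C = D/d = 131.0/11.4 = 11.4912; K_W = (4C−1)/(4C−4)+0.615/C = 1.1250; K_s = 1+0.5/C = 1.0435
F_a = (F_max−F_min)/2 = 551.5 N; F_m = (F_max+F_min)/2 = 978.5 N
τ_a = K_W·8F_aD/(πd³) = 1.1250 × 124.18 = 139.7 MPa
τ_m = K_s·8F_mD/(πd³) = 1.0435 × 220.32 = 229.91 MPa
Goodman: 1/n_f = τ_a/S_se + τ_m/S_su = 139.7/433 + 229.91/1170 = 0.32263 + 0.19650 = 0.51914
n_f = 1/0.51914 = 1.926

1.93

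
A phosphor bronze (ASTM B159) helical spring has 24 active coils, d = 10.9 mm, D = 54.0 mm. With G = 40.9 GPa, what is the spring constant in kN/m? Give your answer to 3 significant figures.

19.1 kN/m

k = Gd⁴/(8D³N_a) = (40.9×10³ × 10.9⁴) / (8 × 54.0³ × 24)
  = 5.77337e+08 / 3.02331e+07 = 19.096 N/mm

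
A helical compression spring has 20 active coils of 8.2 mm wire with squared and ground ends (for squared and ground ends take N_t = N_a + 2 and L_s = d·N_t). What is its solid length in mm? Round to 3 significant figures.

180 mm

squared and ground ends: N_t = N_a + 2 = 20 + 2 = 22
L_s = d·N_t = 8.2 × 22 = 180.4 mm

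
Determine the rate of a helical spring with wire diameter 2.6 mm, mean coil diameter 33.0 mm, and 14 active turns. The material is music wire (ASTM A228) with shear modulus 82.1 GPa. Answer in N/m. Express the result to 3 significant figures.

k = Gd⁴/(8D³N_a) = (82.1×10³ × 2.6⁴) / (8 × 33.0³ × 14)
  = 3.75177e+06 / 4.02494e+06 = 0.93213 N/mm = 932.13 N/m

932 N/m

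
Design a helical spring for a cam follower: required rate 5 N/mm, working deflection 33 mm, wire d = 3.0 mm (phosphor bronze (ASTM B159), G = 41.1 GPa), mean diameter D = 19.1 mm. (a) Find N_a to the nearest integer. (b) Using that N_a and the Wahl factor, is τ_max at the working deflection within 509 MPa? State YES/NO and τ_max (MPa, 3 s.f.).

(a) 12 coils; (b) YES, τ_max = 366 MPa

N_a = Gd⁴/(8D³k) = (41.1×10³)(3.0⁴)/(8·19.1³·5) = 11.94 → N_a = 12
Actual rate k = Gd⁴/(8D³·12) = 4.9769 N/mm
Working load F = kδ = 4.9769·33 = 164.24 N
C = 19.1/3.0 = 6.3667; K_W = (4C−1)/(4C−4)+0.615/C = 1.2363
τ_max = K_W·8FD/(πd³) = 1.2363·295.86 = 365.78 MPa
τ_max ≤ 509 MPa → acceptable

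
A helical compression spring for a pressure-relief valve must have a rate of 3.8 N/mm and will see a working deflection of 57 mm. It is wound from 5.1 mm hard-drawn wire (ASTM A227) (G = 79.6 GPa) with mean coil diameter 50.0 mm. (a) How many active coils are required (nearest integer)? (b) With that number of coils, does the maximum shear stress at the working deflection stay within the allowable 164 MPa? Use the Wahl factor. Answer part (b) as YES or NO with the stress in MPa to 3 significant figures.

(a) 14 coils; (b) NO, τ_max = 242 MPa

N_a = Gd⁴/(8D³k) = (79.6×10³)(5.1⁴)/(8·50.0³·3.8) = 14.17 → N_a = 14
Actual rate k = Gd⁴/(8D³·14) = 3.8465 N/mm
Working load F = kδ = 3.8465·57 = 219.25 N
C = 50.0/5.1 = 9.8039; K_W = (4C−1)/(4C−4)+0.615/C = 1.1479
τ_max = K_W·8FD/(πd³) = 1.1479·210.45 = 241.57 MPa
τ_max > 164 MPa → exceeds allowable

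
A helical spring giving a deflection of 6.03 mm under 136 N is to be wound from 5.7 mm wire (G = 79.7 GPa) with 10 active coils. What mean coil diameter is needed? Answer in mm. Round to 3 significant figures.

36.0 mm

Required rate k = F/δ = 136/6.03 = 22.554 N/mm
D = (Gd⁴/(8N_a·k))^(1/3) = (79.7×10³·5.7⁴/(8·10·22.554))^(1/3)
  = (46627.9)^(1/3) = 35.9928 mm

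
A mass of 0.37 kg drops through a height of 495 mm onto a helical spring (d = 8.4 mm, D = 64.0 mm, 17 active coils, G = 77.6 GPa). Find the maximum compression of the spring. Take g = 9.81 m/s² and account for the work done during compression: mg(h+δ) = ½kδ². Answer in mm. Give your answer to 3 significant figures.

k = Gd⁴/(8D³N_a) = (77.6×10³)(8.4⁴)/(8·64.0³·17) = 10.837 N/mm
W = mg = 0.37 × 9.81 = 3.6297 N
½kδ² − Wδ − Wh = 0 → δ = (W + √(W² + 2kWh))/k
δ = (3.6297 + √(13.175 + 38940.9))/10.837 = (3.6297 + 197.37)/10.837 = 18.548 mm

18.5 mm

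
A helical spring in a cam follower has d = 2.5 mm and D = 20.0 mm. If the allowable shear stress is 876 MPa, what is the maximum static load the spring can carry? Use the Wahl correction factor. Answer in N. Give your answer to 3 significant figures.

227 N

C = D/d = 20.0/2.5 = 8.0000
K_W = (4C−1)/(4C−4) + 0.615/C = 31.000/28.000 + 0.0769 = 1.1840
τ_max = K·8FD/(πd³) → F_max = τ_allow·πd³/(8DK)
F_max = 876·π·2.5³/(8·20.0·1.1840) = 43001/189.44 = 226.98 N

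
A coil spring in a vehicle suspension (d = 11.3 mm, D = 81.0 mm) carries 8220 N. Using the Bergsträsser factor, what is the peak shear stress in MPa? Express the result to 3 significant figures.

1400 MPa

Spring index C = D/d = 81.0/11.3 = 7.1681
K_B = (4C+2)/(4C−3) = 30.673/25.673 = 1.1948
τ₀ = 8FD/(πd³) = 8·8220·81.0/(π·11.3³) = 5.32656e+06/4533 = 1175.1 MPa
τ_max = K·τ₀ = 1.1948 × 1175.1 = 1403.9 MPa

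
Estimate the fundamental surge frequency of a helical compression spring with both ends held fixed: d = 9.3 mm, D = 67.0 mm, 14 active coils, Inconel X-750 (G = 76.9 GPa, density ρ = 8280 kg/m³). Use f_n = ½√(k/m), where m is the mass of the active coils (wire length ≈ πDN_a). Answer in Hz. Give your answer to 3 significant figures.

k = Gd⁴/(8D³N_a) = (76.9×10³)(9.3⁴)/(8·67.0³·14) = 17.077 N/mm = 17077 N/m
Wire length L = πDN_a = π·67.0·14 = 2946.8 mm
m = ρ·(πd²/4)·L = 8280 × 67.929×10⁻⁶ m² × 2.9468 m = 1.6574 kg
f_n = ½√(k/m) = 0.5·√(17077/1.6574) = 0.5·√(10303) = 50.753 Hz

50.8 Hz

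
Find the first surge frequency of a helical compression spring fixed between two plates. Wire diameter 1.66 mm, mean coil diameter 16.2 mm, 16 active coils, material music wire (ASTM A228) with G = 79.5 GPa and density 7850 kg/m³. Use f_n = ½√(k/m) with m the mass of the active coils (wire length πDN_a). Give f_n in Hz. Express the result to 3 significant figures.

k = Gd⁴/(8D³N_a) = (79.5×10³)(1.66⁴)/(8·16.2³·16) = 1.1093 N/mm = 1109.3 N/m
Wire length L = πDN_a = π·16.2·16 = 814.3 mm
m = ρ·(πd²/4)·L = 7850 × 2.1642×10⁻⁶ m² × 0.8143 m = 0.013834 kg
f_n = ½√(k/m) = 0.5·√(1109.3/0.013834) = 0.5·√(80183) = 141.58 Hz

142 Hz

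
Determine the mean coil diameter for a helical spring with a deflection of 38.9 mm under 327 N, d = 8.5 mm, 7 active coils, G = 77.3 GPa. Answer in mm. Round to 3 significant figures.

Required rate k = F/δ = 327/38.9 = 8.4062 N/mm
D = (Gd⁴/(8N_a·k))^(1/3) = (77.3×10³·8.5⁴/(8·7·8.4062))^(1/3)
  = (857174)^(1/3) = 94.9926 mm

95.0 mm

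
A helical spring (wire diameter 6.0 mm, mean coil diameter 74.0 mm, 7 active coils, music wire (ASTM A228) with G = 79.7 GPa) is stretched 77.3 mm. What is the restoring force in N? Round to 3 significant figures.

352 N

k = Gd⁴/(8D³N_a) = (79.7×10³)(6.0⁴)/(8·74.0³·7) = 4.5518 N/mm
F = k·δ = 4.5518 × 77.3 = 351.85 N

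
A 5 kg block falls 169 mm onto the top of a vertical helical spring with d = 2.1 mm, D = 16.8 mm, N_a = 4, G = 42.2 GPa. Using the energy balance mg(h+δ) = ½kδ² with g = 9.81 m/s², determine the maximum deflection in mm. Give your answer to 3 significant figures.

65.2 mm

k = Gd⁴/(8D³N_a) = (42.2×10³)(2.1⁴)/(8·16.8³·4) = 5.4089 N/mm
W = mg = 5 × 9.81 = 49.05 N
½kδ² − Wδ − Wh = 0 → δ = (W + √(W² + 2kWh))/k
δ = (49.05 + √(2405.9 + 89674.2))/5.4089 = (49.05 + 303.45)/5.4089 = 65.169 mm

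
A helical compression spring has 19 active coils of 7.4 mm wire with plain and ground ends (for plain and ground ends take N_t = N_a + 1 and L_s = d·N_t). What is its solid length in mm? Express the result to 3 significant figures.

plain and ground ends: N_t = N_a + 1 = 19 + 1 = 20
L_s = d·N_t = 7.4 × 20 = 148 mm

148 mm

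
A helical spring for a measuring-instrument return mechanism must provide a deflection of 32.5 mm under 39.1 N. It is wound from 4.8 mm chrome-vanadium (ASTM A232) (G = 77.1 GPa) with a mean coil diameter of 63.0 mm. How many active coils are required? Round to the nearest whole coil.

17

Required rate k = F/δ = 39.1/32.5 = 1.2031 N/mm
N_a = Gd⁴/(8D³k) = (77.1×10³ × 4.8⁴)/(8 × 63.0³ × 1.2031)
    = 4.09279e+07 / 2.40661e+06 = 17.01 → 17 coils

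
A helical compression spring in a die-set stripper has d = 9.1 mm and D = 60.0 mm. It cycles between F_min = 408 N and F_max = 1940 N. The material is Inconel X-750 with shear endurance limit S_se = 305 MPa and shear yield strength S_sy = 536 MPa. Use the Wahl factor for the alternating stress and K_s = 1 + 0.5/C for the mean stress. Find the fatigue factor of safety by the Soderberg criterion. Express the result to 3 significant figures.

C = D/d = 60.0/9.1 = 6.5934; K_W = (4C−1)/(4C−4)+0.615/C = 1.2274; K_s = 1+0.5/C = 1.0758
F_a = (F_max−F_min)/2 = 766 N; F_m = (F_max+F_min)/2 = 1174 N
τ_a = K_W·8F_aD/(πd³) = 1.2274 × 155.31 = 190.62 MPa
τ_m = K_s·8F_mD/(πd³) = 1.0758 × 238.03 = 256.08 MPa
Soderberg: 1/n_f = τ_a/S_se + τ_m/S_sy = 190.62/305 + 256.08/536 = 0.62498 + 0.47777 = 1.1027
n_f = 1/1.1027 = 0.9068

0.907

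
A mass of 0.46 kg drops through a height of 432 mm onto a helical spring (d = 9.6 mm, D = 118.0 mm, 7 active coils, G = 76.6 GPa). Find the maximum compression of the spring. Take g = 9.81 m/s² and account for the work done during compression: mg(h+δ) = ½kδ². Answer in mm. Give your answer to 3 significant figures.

k = Gd⁴/(8D³N_a) = (76.6×10³)(9.6⁴)/(8·118.0³·7) = 7.071 N/mm
W = mg = 0.46 × 9.81 = 4.5126 N
½kδ² − Wδ − Wh = 0 → δ = (W + √(W² + 2kWh))/k
δ = (4.5126 + √(20.364 + 27569))/7.071 = (4.5126 + 166.1)/7.071 = 24.129 mm

24.1 mm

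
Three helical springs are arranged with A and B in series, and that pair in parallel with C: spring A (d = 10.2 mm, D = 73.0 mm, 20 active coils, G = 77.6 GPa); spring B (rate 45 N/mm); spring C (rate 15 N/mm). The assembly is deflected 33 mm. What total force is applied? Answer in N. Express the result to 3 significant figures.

k_A = Gd⁴/(8D³N_a) = (77.6×10³)(10.2⁴)/(8·73.0³·20) = 13.495 N/mm
Springs A,B series: k_AB = 1/(1/13.495+1/45) = 10.382 N/mm; parallel with C: k_eq = 10.382+15 = 25.382 N/mm
F = k_eq·δ = 25.382·33 = 837.6 N

838 N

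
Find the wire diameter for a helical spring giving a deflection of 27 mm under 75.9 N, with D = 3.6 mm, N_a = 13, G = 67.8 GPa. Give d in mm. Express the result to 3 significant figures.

Required rate k = F/δ = 75.9/27 = 2.8111 N/mm
d = (8D³N_a·k / G)^(1/4) = (8·3.6³·13·2.8111 / (67.8×10³))^0.25
  = (0.20118)^0.25 = 0.6697 mm

0.670 mm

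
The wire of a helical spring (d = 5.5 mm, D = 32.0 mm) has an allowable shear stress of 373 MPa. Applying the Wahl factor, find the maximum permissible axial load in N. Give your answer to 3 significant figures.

C = D/d = 32.0/5.5 = 5.8182
K_W = (4C−1)/(4C−4) + 0.615/C = 22.273/19.273 + 0.1057 = 1.2614
τ_max = K·8FD/(πd³) → F_max = τ_allow·πd³/(8DK)
F_max = 373·π·5.5³/(8·32.0·1.2614) = 1.9496e+05/322.91 = 603.76 N

604 N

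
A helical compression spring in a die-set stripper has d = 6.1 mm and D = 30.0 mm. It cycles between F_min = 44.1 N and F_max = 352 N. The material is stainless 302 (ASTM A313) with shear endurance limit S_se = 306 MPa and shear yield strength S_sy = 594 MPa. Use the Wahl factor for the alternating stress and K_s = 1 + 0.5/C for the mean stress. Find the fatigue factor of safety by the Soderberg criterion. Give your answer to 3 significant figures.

C = D/d = 30.0/6.1 = 4.9180; K_W = (4C−1)/(4C−4)+0.615/C = 1.3165; K_s = 1+0.5/C = 1.1017
F_a = (F_max−F_min)/2 = 153.95 N; F_m = (F_max+F_min)/2 = 198.05 N
τ_a = K_W·8F_aD/(πd³) = 1.3165 × 51.815 = 68.212 MPa
τ_m = K_s·8F_mD/(πd³) = 1.1017 × 66.657 = 73.434 MPa
Soderberg: 1/n_f = τ_a/S_se + τ_m/S_sy = 68.212/306 + 73.434/594 = 0.22292 + 0.12363 = 0.34654
n_f = 1/0.34654 = 2.886

2.89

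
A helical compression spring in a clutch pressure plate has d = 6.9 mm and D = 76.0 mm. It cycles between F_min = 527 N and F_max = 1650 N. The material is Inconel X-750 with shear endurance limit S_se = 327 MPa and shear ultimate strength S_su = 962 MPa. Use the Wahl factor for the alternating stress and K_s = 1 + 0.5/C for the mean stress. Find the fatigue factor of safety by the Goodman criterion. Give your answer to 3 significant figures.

0.543

C = D/d = 76.0/6.9 = 11.0145; K_W = (4C−1)/(4C−4)+0.615/C = 1.1307; K_s = 1+0.5/C = 1.0454
F_a = (F_max−F_min)/2 = 561.5 N; F_m = (F_max+F_min)/2 = 1088.5 N
τ_a = K_W·8F_aD/(πd³) = 1.1307 × 330.79 = 374.04 MPa
τ_m = K_s·8F_mD/(πd³) = 1.0454 × 641.26 = 670.37 MPa
Goodman: 1/n_f = τ_a/S_se + τ_m/S_su = 374.04/327 + 670.37/962 = 1.14384 + 0.69685 = 1.8407
n_f = 1/1.8407 = 0.5433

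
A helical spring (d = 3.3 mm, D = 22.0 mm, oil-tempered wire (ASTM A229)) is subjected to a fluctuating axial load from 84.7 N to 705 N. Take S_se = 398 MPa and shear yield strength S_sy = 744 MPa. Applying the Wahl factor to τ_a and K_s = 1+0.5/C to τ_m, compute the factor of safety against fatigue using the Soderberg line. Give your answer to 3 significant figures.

0.421

C = D/d = 22.0/3.3 = 6.6667; K_W = (4C−1)/(4C−4)+0.615/C = 1.2246; K_s = 1+0.5/C = 1.0750
F_a = (F_max−F_min)/2 = 310.15 N; F_m = (F_max+F_min)/2 = 394.85 N
τ_a = K_W·8F_aD/(πd³) = 1.2246 × 483.5 = 592.09 MPa
τ_m = K_s·8F_mD/(πd³) = 1.0750 × 615.54 = 661.7 MPa
Soderberg: 1/n_f = τ_a/S_se + τ_m/S_sy = 592.09/398 + 661.7/744 = 1.48766 + 0.88938 = 2.377
n_f = 1/2.377 = 0.4207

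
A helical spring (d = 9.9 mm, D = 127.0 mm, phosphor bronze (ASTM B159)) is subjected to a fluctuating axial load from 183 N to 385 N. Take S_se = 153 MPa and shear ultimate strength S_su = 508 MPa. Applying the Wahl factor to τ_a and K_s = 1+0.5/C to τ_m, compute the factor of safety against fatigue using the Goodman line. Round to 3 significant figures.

C = D/d = 127.0/9.9 = 12.8283; K_W = (4C−1)/(4C−4)+0.615/C = 1.1113; K_s = 1+0.5/C = 1.0390
F_a = (F_max−F_min)/2 = 101 N; F_m = (F_max+F_min)/2 = 284 N
τ_a = K_W·8F_aD/(πd³) = 1.1113 × 33.664 = 37.412 MPa
τ_m = K_s·8F_mD/(πd³) = 1.0390 × 94.658 = 98.347 MPa
Goodman: 1/n_f = τ_a/S_se + τ_m/S_su = 37.412/153 + 98.347/508 = 0.24452 + 0.19360 = 0.43812
n_f = 1/0.43812 = 2.282

2.28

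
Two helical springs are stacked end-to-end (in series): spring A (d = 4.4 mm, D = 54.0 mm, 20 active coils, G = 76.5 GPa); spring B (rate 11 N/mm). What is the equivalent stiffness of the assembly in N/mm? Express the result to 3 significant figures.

1.03 N/mm

k_A = Gd⁴/(8D³N_a) = (76.5×10³)(4.4⁴)/(8·54.0³·20) = 1.1381 N/mm
Series: 1/k_eq = 1/1.1381 + 1/11 = 0.96959; k_eq = 1.0314 N/mm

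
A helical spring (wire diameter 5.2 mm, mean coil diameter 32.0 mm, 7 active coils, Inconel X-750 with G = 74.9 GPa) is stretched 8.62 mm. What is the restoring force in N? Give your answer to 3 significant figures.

257 N

k = Gd⁴/(8D³N_a) = (74.9×10³)(5.2⁴)/(8·32.0³·7) = 29.844 N/mm
F = k·δ = 29.844 × 8.62 = 257.26 N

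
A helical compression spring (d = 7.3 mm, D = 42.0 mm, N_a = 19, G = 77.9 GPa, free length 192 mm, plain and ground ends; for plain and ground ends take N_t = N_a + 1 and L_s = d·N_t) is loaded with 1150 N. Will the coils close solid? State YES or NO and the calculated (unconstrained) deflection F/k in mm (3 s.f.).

YES, δ = 58.5 mm

k = Gd⁴/(8D³N_a) = (77.9×10³)(7.3⁴)/(8·42.0³·19) = 19.644 N/mm
N_t = 20; L_s = 7.3·20 = 146 mm; δ_solid = L₀ − L_s = 192 − 146 = 46 mm
δ = F/k = 1150/19.644 = 58.541 mm
δ ≥ δ_solid → spring goes solid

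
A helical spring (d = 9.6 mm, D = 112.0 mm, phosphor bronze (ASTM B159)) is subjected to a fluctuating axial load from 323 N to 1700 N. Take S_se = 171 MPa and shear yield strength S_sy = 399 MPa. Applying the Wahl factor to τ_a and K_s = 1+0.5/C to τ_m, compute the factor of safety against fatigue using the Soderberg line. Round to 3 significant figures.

0.433

C = D/d = 112.0/9.6 = 11.6667; K_W = (4C−1)/(4C−4)+0.615/C = 1.1230; K_s = 1+0.5/C = 1.0429
F_a = (F_max−F_min)/2 = 688.5 N; F_m = (F_max+F_min)/2 = 1011.5 N
τ_a = K_W·8F_aD/(πd³) = 1.1230 × 221.95 = 249.25 MPa
τ_m = K_s·8F_mD/(πd³) = 1.0429 × 326.07 = 340.04 MPa
Soderberg: 1/n_f = τ_a/S_se + τ_m/S_sy = 249.25/171 + 340.04/399 = 1.45761 + 0.85224 = 2.3099
n_f = 1/2.3099 = 0.4329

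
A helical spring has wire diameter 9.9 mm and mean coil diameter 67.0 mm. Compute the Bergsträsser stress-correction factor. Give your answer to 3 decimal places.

C = D/d = 67.0/9.9 = 6.7677
K_B = (4C+2)/(4C−3) = 29.071/24.071 = 1.2077

1.208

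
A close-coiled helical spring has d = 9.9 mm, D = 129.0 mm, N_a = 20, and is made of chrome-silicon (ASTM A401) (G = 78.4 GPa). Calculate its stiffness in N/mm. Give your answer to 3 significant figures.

2.19 N/mm

k = Gd⁴/(8D³N_a) = (78.4×10³ × 9.9⁴) / (8 × 129.0³ × 20)
  = 7.53107e+08 / 3.4347e+08 = 2.1926 N/mm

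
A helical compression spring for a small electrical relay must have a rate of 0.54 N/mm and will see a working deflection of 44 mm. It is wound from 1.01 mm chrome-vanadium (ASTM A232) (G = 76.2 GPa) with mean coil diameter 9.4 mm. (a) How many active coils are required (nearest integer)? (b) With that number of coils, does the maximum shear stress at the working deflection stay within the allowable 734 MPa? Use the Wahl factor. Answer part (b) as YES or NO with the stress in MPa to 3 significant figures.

(a) 22 coils; (b) YES, τ_max = 641 MPa

N_a = Gd⁴/(8D³k) = (76.2×10³)(1.01⁴)/(8·9.4³·0.54) = 22.1 → N_a = 22
Actual rate k = Gd⁴/(8D³·22) = 0.54243 N/mm
Working load F = kδ = 0.54243·44 = 23.867 N
C = 9.4/1.01 = 9.3069; K_W = (4C−1)/(4C−4)+0.615/C = 1.1564
τ_max = K_W·8FD/(πd³) = 1.1564·554.5 = 641.2 MPa
τ_max ≤ 734 MPa → acceptable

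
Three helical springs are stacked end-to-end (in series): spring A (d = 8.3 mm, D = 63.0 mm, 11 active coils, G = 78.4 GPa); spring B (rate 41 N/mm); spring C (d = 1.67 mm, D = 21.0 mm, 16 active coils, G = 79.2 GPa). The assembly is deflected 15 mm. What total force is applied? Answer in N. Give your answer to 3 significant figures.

k_A = Gd⁴/(8D³N_a) = (78.4×10³)(8.3⁴)/(8·63.0³·11) = 16.909 N/mm
k_C = Gd⁴/(8D³N_a) = (79.2×10³)(1.67⁴)/(8·21.0³·16) = 0.51966 N/mm
Series: 1/k_eq = 1/16.909 + 1/41 + 1/0.51966 = 2.0078; k_eq = 0.49805 N/mm
F = k_eq·δ = 0.49805·15 = 7.4707 N

7.47 N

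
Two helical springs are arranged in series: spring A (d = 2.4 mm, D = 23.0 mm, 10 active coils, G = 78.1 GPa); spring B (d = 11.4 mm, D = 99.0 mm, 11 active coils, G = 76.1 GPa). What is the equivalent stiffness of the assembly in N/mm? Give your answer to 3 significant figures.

k_A = Gd⁴/(8D³N_a) = (78.1×10³)(2.4⁴)/(8·23.0³·10) = 2.6621 N/mm
k_B = Gd⁴/(8D³N_a) = (76.1×10³)(11.4⁴)/(8·99.0³·11) = 15.053 N/mm
Series: 1/k_eq = 1/2.6621 + 1/15.053 = 0.44208; k_eq = 2.262 N/mm

2.26 N/mm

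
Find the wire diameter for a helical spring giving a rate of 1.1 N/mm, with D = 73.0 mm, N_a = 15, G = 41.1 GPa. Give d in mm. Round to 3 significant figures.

d = (8D³N_a·k / G)^(1/4) = (8·73.0³·15·1.1 / (41.1×10³))^0.25
  = (1249.4)^0.25 = 5.9453 mm

5.95 mm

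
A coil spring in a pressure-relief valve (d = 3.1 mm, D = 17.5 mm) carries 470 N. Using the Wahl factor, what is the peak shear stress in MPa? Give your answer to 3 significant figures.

Spring index C = D/d = 17.5/3.1 = 5.6452
K_W = (4C−1)/(4C−4) + 0.615/C = 21.581/18.581 + 0.1089 = 1.2704
τ₀ = 8FD/(πd³) = 8·470·17.5/(π·3.1³) = 65800/93.591 = 703.06 MPa
τ_max = K·τ₀ = 1.2704 × 703.06 = 893.17 MPa

893 MPa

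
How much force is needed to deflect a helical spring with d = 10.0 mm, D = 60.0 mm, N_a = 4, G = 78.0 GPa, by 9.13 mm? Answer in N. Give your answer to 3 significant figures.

k = Gd⁴/(8D³N_a) = (78.0×10³)(10.0⁴)/(8·60.0³·4) = 112.85 N/mm
F = k·δ = 112.85 × 9.13 = 1030.3 N

1030 N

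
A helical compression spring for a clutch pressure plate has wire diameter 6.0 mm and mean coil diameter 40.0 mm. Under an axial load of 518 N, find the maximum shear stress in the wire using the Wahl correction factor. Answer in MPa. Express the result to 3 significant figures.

Spring index C = D/d = 40.0/6.0 = 6.6667
K_W = (4C−1)/(4C−4) + 0.615/C = 25.667/22.667 + 0.0922 = 1.2246
τ₀ = 8FD/(πd³) = 8·518·40.0/(π·6.0³) = 165760/678.58 = 244.27 MPa
τ_max = K·τ₀ = 1.2246 × 244.27 = 299.14 MPa

299 MPa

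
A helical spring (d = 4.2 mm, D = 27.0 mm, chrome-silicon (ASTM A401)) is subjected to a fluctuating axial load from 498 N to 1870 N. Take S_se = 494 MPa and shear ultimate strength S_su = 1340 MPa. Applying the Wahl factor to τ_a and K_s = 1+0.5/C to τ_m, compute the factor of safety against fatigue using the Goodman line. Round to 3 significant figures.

C = D/d = 27.0/4.2 = 6.4286; K_W = (4C−1)/(4C−4)+0.615/C = 1.2338; K_s = 1+0.5/C = 1.0778
F_a = (F_max−F_min)/2 = 686 N; F_m = (F_max+F_min)/2 = 1184 N
τ_a = K_W·8F_aD/(πd³) = 1.2338 × 636.62 = 785.48 MPa
τ_m = K_s·8F_mD/(πd³) = 1.0778 × 1098.8 = 1184.2 MPa
Goodman: 1/n_f = τ_a/S_se + τ_m/S_su = 785.48/494 + 1184.2/1340 = 1.59003 + 0.88376 = 2.4738
n_f = 1/2.4738 = 0.4042

0.404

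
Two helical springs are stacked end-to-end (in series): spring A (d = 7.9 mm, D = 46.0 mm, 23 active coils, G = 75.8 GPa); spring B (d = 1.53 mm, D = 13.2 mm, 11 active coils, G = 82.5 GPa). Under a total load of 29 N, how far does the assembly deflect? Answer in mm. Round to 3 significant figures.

14.7 mm

k_A = Gd⁴/(8D³N_a) = (75.8×10³)(7.9⁴)/(8·46.0³·23) = 16.485 N/mm
k_B = Gd⁴/(8D³N_a) = (82.5×10³)(1.53⁴)/(8·13.2³·11) = 2.2337 N/mm
Series: 1/k_eq = 1/16.485 + 1/2.2337 = 0.50836; k_eq = 1.9671 N/mm
δ = F/k_eq = 29/1.9671 = 14.742 mm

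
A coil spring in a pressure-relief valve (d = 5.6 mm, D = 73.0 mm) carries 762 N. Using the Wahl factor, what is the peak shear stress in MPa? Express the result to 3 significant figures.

895 MPa

Spring index C = D/d = 73.0/5.6 = 13.0357
K_W = (4C−1)/(4C−4) + 0.615/C = 51.143/48.143 + 0.0472 = 1.1095
τ₀ = 8FD/(πd³) = 8·762·73.0/(π·5.6³) = 445008/551.71 = 806.59 MPa
τ_max = K·τ₀ = 1.1095 × 806.59 = 894.91 MPa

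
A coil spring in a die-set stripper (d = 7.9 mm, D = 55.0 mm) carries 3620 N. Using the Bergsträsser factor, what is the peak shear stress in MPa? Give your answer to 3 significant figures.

Spring index C = D/d = 55.0/7.9 = 6.9620
K_B = (4C+2)/(4C−3) = 29.848/24.848 = 1.2012
τ₀ = 8FD/(πd³) = 8·3620·55.0/(π·7.9³) = 1.5928e+06/1548.9 = 1028.3 MPa
τ_max = K·τ₀ = 1.2012 × 1028.3 = 1235.2 MPa

1240 MPa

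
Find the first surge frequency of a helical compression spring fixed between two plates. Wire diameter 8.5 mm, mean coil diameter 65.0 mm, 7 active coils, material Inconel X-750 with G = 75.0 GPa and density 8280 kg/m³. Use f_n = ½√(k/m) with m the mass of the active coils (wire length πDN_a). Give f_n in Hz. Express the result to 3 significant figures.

k = Gd⁴/(8D³N_a) = (75.0×10³)(8.5⁴)/(8·65.0³·7) = 25.457 N/mm = 25457 N/m
Wire length L = πDN_a = π·65.0·7 = 1429.4 mm
m = ρ·(πd²/4)·L = 8280 × 56.745×10⁻⁶ m² × 1.4294 m = 0.67161 kg
f_n = ½√(k/m) = 0.5·√(25457/0.67161) = 0.5·√(37904) = 97.345 Hz

97.3 Hz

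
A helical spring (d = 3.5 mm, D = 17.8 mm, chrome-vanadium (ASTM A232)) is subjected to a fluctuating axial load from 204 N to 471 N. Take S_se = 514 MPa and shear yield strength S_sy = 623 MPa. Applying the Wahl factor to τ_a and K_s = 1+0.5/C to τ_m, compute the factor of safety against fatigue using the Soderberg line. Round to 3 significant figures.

C = D/d = 17.8/3.5 = 5.0857; K_W = (4C−1)/(4C−4)+0.615/C = 1.3045; K_s = 1+0.5/C = 1.0983
F_a = (F_max−F_min)/2 = 133.5 N; F_m = (F_max+F_min)/2 = 337.5 N
τ_a = K_W·8F_aD/(πd³) = 1.3045 × 141.14 = 184.11 MPa
τ_m = K_s·8F_mD/(πd³) = 1.0983 × 356.8 = 391.88 MPa
Soderberg: 1/n_f = τ_a/S_se + τ_m/S_sy = 184.11/514 + 391.88/623 = 0.35819 + 0.62903 = 0.98722
n_f = 1/0.98722 = 1.013

1.01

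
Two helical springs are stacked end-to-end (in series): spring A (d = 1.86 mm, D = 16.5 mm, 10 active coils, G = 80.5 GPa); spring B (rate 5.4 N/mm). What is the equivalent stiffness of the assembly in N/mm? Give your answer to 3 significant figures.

1.79 N/mm

k_A = Gd⁴/(8D³N_a) = (80.5×10³)(1.86⁴)/(8·16.5³·10) = 2.6811 N/mm
Series: 1/k_eq = 1/2.6811 + 1/5.4 = 0.55817; k_eq = 1.7916 N/mm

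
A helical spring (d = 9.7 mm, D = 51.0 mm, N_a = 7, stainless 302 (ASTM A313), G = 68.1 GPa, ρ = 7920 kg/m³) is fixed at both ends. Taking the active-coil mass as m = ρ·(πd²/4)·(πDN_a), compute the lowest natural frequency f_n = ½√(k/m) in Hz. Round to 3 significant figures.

k = Gd⁴/(8D³N_a) = (68.1×10³)(9.7⁴)/(8·51.0³·7) = 81.159 N/mm = 81159 N/m
Wire length L = πDN_a = π·51.0·7 = 1121.5 mm
m = ρ·(πd²/4)·L = 7920 × 73.898×10⁻⁶ m² × 1.1215 m = 0.65641 kg
f_n = ½√(k/m) = 0.5·√(81159/0.65641) = 0.5·√(1.2364e+05) = 175.81 Hz

176 Hz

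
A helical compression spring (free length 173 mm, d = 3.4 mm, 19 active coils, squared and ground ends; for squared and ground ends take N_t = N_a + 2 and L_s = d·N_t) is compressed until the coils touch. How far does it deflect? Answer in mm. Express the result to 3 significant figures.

102 mm

N_t = 21; L_s = 3.4·21 = 71.4 mm
δ_solid = L₀ − L_s = 173 − 71.4 = 101.6 mm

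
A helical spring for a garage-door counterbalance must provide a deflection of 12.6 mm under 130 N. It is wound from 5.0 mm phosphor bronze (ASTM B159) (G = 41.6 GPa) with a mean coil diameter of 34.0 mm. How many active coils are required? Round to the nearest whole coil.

Required rate k = F/δ = 130/12.6 = 10.317 N/mm
N_a = Gd⁴/(8D³k) = (41.6×10³ × 5.0⁴)/(8 × 34.0³ × 10.317)
    = 2.6e+07 / 3.24414e+06 = 8.014 → 8 coils

8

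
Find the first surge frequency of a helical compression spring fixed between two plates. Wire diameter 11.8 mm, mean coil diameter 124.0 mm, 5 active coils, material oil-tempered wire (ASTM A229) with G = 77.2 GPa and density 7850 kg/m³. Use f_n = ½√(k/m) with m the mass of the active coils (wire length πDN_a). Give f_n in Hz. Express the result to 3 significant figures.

54.2 Hz

k = Gd⁴/(8D³N_a) = (77.2×10³)(11.8⁴)/(8·124.0³·5) = 19.625 N/mm = 19625 N/m
Wire length L = πDN_a = π·124.0·5 = 1947.8 mm
m = ρ·(πd²/4)·L = 7850 × 109.36×10⁻⁶ m² × 1.9478 m = 1.6721 kg
f_n = ½√(k/m) = 0.5·√(19625/1.6721) = 0.5·√(11737) = 54.169 Hz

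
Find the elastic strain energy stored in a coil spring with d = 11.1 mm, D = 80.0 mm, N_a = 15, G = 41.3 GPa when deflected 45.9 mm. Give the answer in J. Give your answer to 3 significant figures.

k = Gd⁴/(8D³N_a) = (41.3×10³)(11.1⁴)/(8·80.0³·15) = 10.204 N/mm
U = ½kδ² = 0.5 × 10.204 × 45.9² = 10749 N·mm = 10.749 J

10.7 J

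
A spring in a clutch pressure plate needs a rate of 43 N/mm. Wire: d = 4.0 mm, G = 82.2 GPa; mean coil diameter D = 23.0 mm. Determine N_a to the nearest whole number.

5

N_a = Gd⁴/(8D³k) = (82.2×10³ × 4.0⁴)/(8 × 23.0³ × 43)
    = 2.10432e+07 / 4.18545e+06 = 5.028 → 5 coils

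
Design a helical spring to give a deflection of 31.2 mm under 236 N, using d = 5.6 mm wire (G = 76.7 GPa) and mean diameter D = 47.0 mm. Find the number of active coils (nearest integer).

12

Required rate k = F/δ = 236/31.2 = 7.5641 N/mm
N_a = Gd⁴/(8D³k) = (76.7×10³ × 5.6⁴)/(8 × 47.0³ × 7.5641)
    = 7.54306e+07 / 6.28262e+06 = 12.01 → 12 coils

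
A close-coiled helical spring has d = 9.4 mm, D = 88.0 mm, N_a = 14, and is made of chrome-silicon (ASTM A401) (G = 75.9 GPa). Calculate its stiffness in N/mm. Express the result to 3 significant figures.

7.76 N/mm

k = Gd⁴/(8D³N_a) = (75.9×10³ × 9.4⁴) / (8 × 88.0³ × 14)
  = 5.92588e+08 / 7.63249e+07 = 7.764 N/mm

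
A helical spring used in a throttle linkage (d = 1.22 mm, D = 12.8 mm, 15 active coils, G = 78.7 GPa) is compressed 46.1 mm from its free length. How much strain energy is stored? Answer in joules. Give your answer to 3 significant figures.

0.736 J

k = Gd⁴/(8D³N_a) = (78.7×10³)(1.22⁴)/(8·12.8³·15) = 0.69279 N/mm
U = ½kδ² = 0.5 × 0.69279 × 46.1² = 736.16 N·mm = 0.73616 J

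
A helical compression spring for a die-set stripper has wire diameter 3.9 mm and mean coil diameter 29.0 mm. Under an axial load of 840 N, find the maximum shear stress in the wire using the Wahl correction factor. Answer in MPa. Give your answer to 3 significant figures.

Spring index C = D/d = 29.0/3.9 = 7.4359
K_W = (4C−1)/(4C−4) + 0.615/C = 28.744/25.744 + 0.0827 = 1.1992
τ₀ = 8FD/(πd³) = 8·840·29.0/(π·3.9³) = 194880/186.36 = 1045.7 MPa
τ_max = K·τ₀ = 1.1992 × 1045.7 = 1254.1 MPa

1250 MPa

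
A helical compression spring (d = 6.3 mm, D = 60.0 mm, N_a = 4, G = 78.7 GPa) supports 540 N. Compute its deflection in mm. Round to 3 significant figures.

k = Gd⁴/(8D³N_a) = (78.7×10³)(6.3⁴)/(8·60.0³·4) = 17.936 N/mm
δ = F/k = 540 / 17.936 = 30.107 mm

30.1 mm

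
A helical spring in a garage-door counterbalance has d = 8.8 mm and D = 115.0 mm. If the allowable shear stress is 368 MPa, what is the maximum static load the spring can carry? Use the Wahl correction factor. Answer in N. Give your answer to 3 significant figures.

C = D/d = 115.0/8.8 = 13.0682
K_W = (4C−1)/(4C−4) + 0.615/C = 51.273/48.273 + 0.0471 = 1.1092
τ_max = K·8FD/(πd³) → F_max = τ_allow·πd³/(8DK)
F_max = 368·π·8.8³/(8·115.0·1.1092) = 7.8785e+05/1020.5 = 772.05 N

772 N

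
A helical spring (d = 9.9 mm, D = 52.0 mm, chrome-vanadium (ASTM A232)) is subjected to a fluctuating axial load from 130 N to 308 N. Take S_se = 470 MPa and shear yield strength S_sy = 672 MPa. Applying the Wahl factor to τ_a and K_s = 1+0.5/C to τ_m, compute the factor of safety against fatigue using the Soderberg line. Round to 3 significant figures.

C = D/d = 52.0/9.9 = 5.2525; K_W = (4C−1)/(4C−4)+0.615/C = 1.2935; K_s = 1+0.5/C = 1.0952
F_a = (F_max−F_min)/2 = 89 N; F_m = (F_max+F_min)/2 = 219 N
τ_a = K_W·8F_aD/(πd³) = 1.2935 × 12.146 = 15.71 MPa
τ_m = K_s·8F_mD/(πd³) = 1.0952 × 29.887 = 32.732 MPa
Soderberg: 1/n_f = τ_a/S_se + τ_m/S_sy = 15.71/470 + 32.732/672 = 0.03343 + 0.04871 = 0.082134
n_f = 1/0.082134 = 12.18

12.2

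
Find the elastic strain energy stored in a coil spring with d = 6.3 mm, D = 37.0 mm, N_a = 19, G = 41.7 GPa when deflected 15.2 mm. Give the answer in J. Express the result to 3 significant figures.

k = Gd⁴/(8D³N_a) = (41.7×10³)(6.3⁴)/(8·37.0³·19) = 8.532 N/mm
U = ½kδ² = 0.5 × 8.532 × 15.2² = 985.61 N·mm = 0.98561 J

0.986 J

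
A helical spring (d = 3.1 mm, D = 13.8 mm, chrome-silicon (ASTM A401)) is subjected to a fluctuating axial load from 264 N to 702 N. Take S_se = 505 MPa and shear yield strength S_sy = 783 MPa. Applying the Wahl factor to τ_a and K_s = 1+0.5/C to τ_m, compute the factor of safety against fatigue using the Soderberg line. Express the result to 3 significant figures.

C = D/d = 13.8/3.1 = 4.4516; K_W = (4C−1)/(4C−4)+0.615/C = 1.3554; K_s = 1+0.5/C = 1.1123
F_a = (F_max−F_min)/2 = 219 N; F_m = (F_max+F_min)/2 = 483 N
τ_a = K_W·8F_aD/(πd³) = 1.3554 × 258.33 = 350.15 MPa
τ_m = K_s·8F_mD/(πd³) = 1.1123 × 569.75 = 633.74 MPa
Soderberg: 1/n_f = τ_a/S_se + τ_m/S_sy = 350.15/505 + 633.74/783 = 0.69337 + 0.80937 = 1.5027
n_f = 1/1.5027 = 0.6654

0.665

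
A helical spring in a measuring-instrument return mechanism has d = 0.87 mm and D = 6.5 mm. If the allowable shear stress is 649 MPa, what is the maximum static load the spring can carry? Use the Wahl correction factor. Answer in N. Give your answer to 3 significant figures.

21.5 N

C = D/d = 6.5/0.87 = 7.4713
K_W = (4C−1)/(4C−4) + 0.615/C = 28.885/25.885 + 0.0823 = 1.1982
τ_max = K·8FD/(πd³) → F_max = τ_allow·πd³/(8DK)
F_max = 649·π·0.87³/(8·6.5·1.1982) = 1342.6/62.307 = 21.548 N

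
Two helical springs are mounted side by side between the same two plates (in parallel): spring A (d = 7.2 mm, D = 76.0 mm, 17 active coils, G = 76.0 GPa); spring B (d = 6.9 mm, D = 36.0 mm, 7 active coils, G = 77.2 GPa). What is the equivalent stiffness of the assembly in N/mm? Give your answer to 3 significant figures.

70.4 N/mm

k_A = Gd⁴/(8D³N_a) = (76.0×10³)(7.2⁴)/(8·76.0³·17) = 3.4211 N/mm
k_B = Gd⁴/(8D³N_a) = (77.2×10³)(6.9⁴)/(8·36.0³·7) = 66.976 N/mm
Parallel: k_eq = 3.4211 + 66.976 = 70.397 N/mm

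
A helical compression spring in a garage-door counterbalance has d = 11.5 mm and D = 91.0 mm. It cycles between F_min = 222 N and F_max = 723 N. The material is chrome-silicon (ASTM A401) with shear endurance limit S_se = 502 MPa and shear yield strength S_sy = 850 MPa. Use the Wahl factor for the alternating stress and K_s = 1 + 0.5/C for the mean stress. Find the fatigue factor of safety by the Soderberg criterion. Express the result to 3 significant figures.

5.55

C = D/d = 91.0/11.5 = 7.9130; K_W = (4C−1)/(4C−4)+0.615/C = 1.1862; K_s = 1+0.5/C = 1.0632
F_a = (F_max−F_min)/2 = 250.5 N; F_m = (F_max+F_min)/2 = 472.5 N
τ_a = K_W·8F_aD/(πd³) = 1.1862 × 38.168 = 45.275 MPa
τ_m = K_s·8F_mD/(πd³) = 1.0632 × 71.993 = 76.542 MPa
Soderberg: 1/n_f = τ_a/S_se + τ_m/S_sy = 45.275/502 + 76.542/850 = 0.09019 + 0.09005 = 0.18024
n_f = 1/0.18024 = 5.548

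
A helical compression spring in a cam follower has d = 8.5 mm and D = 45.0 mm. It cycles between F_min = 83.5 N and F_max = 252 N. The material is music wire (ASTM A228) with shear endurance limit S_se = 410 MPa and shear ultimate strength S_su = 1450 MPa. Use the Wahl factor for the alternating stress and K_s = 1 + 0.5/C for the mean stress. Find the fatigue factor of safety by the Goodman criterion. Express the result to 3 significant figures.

13.7

C = D/d = 45.0/8.5 = 5.2941; K_W = (4C−1)/(4C−4)+0.615/C = 1.2908; K_s = 1+0.5/C = 1.0944
F_a = (F_max−F_min)/2 = 84.25 N; F_m = (F_max+F_min)/2 = 167.75 N
τ_a = K_W·8F_aD/(πd³) = 1.2908 × 15.72 = 20.292 MPa
τ_m = K_s·8F_mD/(πd³) = 1.0944 × 31.301 = 34.257 MPa
Goodman: 1/n_f = τ_a/S_se + τ_m/S_su = 20.292/410 + 34.257/1450 = 0.04949 + 0.02363 = 0.073119
n_f = 1/0.073119 = 13.68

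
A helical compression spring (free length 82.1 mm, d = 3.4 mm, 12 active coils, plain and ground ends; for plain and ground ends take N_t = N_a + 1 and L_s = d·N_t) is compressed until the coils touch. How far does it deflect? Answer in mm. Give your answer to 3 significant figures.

37.9 mm

N_t = 13; L_s = 3.4·13 = 44.2 mm
δ_solid = L₀ − L_s = 82.1 − 44.2 = 37.9 mm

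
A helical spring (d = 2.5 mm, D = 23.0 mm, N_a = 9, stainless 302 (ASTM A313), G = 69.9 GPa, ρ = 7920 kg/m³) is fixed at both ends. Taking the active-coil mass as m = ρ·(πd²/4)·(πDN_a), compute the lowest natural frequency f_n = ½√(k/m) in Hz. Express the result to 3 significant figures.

176 Hz

k = Gd⁴/(8D³N_a) = (69.9×10³)(2.5⁴)/(8·23.0³·9) = 3.1169 N/mm = 3116.9 N/m
Wire length L = πDN_a = π·23.0·9 = 650.31 mm
m = ρ·(πd²/4)·L = 7920 × 4.9087×10⁻⁶ m² × 0.65031 m = 0.025282 kg
f_n = ½√(k/m) = 0.5·√(3116.9/0.025282) = 0.5·√(1.2328e+05) = 175.56 Hz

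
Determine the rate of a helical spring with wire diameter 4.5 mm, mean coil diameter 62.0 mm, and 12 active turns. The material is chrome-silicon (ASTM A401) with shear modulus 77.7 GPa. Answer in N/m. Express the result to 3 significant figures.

k = Gd⁴/(8D³N_a) = (77.7×10³ × 4.5⁴) / (8 × 62.0³ × 12)
  = 3.18619e+07 / 2.28795e+07 = 1.3926 N/mm = 1392.6 N/m

1390 N/m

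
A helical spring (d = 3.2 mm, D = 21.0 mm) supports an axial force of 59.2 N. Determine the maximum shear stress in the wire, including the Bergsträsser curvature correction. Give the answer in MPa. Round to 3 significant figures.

Spring index C = D/d = 21.0/3.2 = 6.5625
K_B = (4C+2)/(4C−3) = 28.250/23.250 = 1.2151
τ₀ = 8FD/(πd³) = 8·59.2·21.0/(π·3.2³) = 9945.6/102.94 = 96.612 MPa
τ_max = K·τ₀ = 1.2151 × 96.612 = 117.39 MPa

117 MPa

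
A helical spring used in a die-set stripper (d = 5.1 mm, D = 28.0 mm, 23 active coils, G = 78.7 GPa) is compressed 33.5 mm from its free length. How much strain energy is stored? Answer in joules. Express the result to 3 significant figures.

k = Gd⁴/(8D³N_a) = (78.7×10³)(5.1⁴)/(8·28.0³·23) = 13.181 N/mm
U = ½kδ² = 0.5 × 13.181 × 33.5² = 7396.4 N·mm = 7.3964 J

7.40 J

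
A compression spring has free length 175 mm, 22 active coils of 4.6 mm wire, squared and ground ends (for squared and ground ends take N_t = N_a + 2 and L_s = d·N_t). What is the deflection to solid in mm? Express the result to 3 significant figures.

N_t = 24; L_s = 4.6·24 = 110.4 mm
δ_solid = L₀ − L_s = 175 − 110.4 = 64.6 mm

64.6 mm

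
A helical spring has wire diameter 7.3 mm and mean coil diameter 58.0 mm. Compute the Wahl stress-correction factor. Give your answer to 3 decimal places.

1.185

C = D/d = 58.0/7.3 = 7.9452
K_W = (4C−1)/(4C−4) + 0.615/C = 30.781/27.781 + 0.0774 = 1.1854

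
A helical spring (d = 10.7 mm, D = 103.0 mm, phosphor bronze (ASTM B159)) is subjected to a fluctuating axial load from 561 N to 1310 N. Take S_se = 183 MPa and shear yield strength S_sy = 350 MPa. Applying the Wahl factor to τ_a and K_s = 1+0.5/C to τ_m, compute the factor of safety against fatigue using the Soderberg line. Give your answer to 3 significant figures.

C = D/d = 103.0/10.7 = 9.6262; K_W = (4C−1)/(4C−4)+0.615/C = 1.1508; K_s = 1+0.5/C = 1.0519
F_a = (F_max−F_min)/2 = 374.5 N; F_m = (F_max+F_min)/2 = 935.5 N
τ_a = K_W·8F_aD/(πd³) = 1.1508 × 80.182 = 92.276 MPa
τ_m = K_s·8F_mD/(πd³) = 1.0519 × 200.29 = 210.7 MPa
Soderberg: 1/n_f = τ_a/S_se + τ_m/S_sy = 92.276/183 + 210.7/350 = 0.50424 + 0.60200 = 1.1062
n_f = 1/1.1062 = 0.904

0.904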